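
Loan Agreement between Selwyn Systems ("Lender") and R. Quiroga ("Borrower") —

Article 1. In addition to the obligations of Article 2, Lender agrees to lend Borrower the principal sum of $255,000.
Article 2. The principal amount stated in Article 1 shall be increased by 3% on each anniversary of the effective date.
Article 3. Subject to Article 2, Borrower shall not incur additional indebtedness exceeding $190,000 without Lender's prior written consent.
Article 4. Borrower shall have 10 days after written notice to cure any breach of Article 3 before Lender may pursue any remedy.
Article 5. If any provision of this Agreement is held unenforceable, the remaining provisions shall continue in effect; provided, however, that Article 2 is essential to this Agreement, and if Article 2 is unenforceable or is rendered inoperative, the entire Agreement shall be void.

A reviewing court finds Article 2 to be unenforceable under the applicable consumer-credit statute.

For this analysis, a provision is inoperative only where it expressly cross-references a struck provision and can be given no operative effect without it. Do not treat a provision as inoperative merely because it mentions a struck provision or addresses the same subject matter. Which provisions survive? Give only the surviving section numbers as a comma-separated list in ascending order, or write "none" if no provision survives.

Article 2 is struck. Nothing else in the Agreement is defined by reference to Article 2. Article 5 makes Article 2 an essential term, and Article 2 is the provision held invalid; under Article 5, the entire Agreement is therefore void. No provision of the Agreement survives.

none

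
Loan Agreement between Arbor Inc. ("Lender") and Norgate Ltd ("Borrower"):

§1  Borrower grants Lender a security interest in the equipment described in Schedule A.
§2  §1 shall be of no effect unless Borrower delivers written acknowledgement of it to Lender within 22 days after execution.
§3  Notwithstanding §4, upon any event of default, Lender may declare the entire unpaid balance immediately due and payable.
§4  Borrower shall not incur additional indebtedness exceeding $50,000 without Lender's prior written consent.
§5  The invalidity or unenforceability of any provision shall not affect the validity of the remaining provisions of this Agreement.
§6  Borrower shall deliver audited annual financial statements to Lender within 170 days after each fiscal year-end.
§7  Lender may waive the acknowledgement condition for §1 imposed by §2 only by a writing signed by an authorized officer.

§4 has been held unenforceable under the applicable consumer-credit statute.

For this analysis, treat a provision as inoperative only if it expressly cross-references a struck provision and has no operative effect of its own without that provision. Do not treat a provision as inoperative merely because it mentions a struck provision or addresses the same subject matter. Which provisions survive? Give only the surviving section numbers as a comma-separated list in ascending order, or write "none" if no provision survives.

§4 is struck. §3 mentions §4 but its own obligation stands independently of §4, so §3 is not affected. No other provision's operative terms depend on §4. Under the severability clause in §5, the remaining provisions continue in force. The provisions still in force are §1, §2, §3, §5, §6, and §7.

1, 2, 3, 5, 6, 7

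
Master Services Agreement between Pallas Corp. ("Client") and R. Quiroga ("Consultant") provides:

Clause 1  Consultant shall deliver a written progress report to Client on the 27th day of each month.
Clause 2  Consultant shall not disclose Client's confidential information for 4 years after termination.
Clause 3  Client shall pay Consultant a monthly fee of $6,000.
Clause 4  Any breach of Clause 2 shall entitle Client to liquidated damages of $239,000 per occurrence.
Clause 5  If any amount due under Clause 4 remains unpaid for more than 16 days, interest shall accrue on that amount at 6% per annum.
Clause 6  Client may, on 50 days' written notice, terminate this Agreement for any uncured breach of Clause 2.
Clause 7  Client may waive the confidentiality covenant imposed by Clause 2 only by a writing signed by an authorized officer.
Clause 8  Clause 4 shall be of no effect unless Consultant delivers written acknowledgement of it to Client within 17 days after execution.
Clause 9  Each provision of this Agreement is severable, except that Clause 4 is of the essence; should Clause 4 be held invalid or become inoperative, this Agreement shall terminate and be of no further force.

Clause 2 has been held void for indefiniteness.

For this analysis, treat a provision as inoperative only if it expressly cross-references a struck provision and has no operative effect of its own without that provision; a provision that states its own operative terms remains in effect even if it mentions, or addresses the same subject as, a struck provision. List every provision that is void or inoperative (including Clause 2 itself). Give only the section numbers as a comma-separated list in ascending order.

1, 2, 3, 4, 5, 6, 7, 8, 9

Clause 2 is struck. Clause 4 operates only by reference to Clause 2, so it falls with Clause 2. Clause 6 has no operative effect of its own apart from Clause 2 and is therefore inoperative. Clause 7 operates only by reference to Clause 2, so it falls with Clause 2. The whole of Clause 5 is the default interest on the liquidated-damages amount, defined by reference to Clause 4, so Clause 5 cannot stand once Clause 4 is removed. The only function of Clause 8 is the acknowledgement condition for Clause 4, so it cannot stand once Clause 4 is removed. Clause 9 makes Clause 4 an essential term, and Clause 4 has been rendered inoperative by the cascade; under Clause 9, the entire Agreement is therefore void. No provision of the Agreement survives.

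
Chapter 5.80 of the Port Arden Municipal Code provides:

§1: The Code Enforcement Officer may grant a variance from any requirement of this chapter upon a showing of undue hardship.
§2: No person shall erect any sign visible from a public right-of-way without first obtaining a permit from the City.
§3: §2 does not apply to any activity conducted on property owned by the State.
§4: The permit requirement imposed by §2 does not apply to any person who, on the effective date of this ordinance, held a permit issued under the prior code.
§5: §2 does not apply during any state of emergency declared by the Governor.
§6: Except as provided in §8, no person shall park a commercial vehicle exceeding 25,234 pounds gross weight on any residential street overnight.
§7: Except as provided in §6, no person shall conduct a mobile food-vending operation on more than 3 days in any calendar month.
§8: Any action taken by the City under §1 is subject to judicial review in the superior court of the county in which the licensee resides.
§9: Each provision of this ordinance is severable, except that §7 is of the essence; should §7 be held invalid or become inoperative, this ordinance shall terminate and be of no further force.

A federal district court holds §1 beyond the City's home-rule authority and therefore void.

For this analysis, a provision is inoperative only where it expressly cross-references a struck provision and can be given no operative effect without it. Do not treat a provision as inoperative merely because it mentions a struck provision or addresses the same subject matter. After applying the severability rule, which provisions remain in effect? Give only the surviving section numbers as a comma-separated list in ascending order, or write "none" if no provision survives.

§1 is struck. §8 has no operative effect of its own apart from §1 and is therefore inoperative. §6 mentions §8 but its own obligation stands independently of §8, so §6 is not affected. §9 makes §7 an essential term, but §7 is unaffected, so the severability proviso in §9 preserves the remaining provisions. That leaves §2, §3, §4, §5, §6, §7, and §9 in effect.

2, 3, 4, 5, 6, 7, 9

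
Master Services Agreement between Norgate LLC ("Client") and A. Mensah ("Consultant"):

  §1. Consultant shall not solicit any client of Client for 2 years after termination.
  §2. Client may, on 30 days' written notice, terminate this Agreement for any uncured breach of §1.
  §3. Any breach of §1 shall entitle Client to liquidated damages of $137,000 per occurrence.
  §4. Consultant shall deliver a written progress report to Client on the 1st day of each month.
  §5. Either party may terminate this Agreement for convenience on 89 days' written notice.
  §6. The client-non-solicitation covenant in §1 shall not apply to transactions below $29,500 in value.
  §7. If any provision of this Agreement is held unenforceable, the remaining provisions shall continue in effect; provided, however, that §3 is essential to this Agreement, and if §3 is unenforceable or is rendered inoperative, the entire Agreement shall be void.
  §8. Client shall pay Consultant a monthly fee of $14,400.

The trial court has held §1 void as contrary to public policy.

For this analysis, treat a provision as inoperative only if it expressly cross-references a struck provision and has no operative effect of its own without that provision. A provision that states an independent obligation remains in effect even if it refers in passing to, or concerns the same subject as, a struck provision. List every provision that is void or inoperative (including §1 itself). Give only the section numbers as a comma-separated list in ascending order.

1, 2, 3, 4, 5, 6, 7, 8

§1 is struck. §2 has no operative effect of its own apart from §1 and is therefore inoperative. §3 does nothing except set the liquidated-damages amount by reference to §1; with §1 gone it has no independent effect and is inoperative. §6 operates only by reference to §1, so it falls with §1. §7 makes §3 an essential term, and §3 has been rendered inoperative by the cascade; under §7, the entire Agreement is therefore void. No provision of the Agreement survives.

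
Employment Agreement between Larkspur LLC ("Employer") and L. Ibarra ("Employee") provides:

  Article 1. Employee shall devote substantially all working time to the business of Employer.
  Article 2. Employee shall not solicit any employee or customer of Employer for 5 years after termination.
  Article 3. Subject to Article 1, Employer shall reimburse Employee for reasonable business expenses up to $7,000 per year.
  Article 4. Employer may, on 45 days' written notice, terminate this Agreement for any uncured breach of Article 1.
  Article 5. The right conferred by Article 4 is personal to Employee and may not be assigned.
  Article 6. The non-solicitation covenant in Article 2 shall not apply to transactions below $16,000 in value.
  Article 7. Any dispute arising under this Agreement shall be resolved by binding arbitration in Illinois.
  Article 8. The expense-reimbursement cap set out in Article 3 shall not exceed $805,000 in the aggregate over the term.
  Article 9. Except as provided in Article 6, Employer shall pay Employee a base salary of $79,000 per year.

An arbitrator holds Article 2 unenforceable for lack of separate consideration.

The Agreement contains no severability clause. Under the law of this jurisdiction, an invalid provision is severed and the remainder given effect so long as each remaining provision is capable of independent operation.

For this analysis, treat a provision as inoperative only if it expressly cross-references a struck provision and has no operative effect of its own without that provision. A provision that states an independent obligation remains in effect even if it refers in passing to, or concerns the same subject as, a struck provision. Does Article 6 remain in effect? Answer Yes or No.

No

Article 2 is struck. Article 6 operates only by reference to Article 2, so it falls with Article 2. Article 9 mentions Article 6 but its own obligation stands independently of Article 6, so Article 9 is not affected. Under the stated default rule, only provisions that cannot operate independently fall away; the rest are enforced. Article 1, Article 3, Article 4, Article 5, Article 7, Article 8, and Article 9 remain in effect. Article 6 is among the inoperative provisions, so the answer is no.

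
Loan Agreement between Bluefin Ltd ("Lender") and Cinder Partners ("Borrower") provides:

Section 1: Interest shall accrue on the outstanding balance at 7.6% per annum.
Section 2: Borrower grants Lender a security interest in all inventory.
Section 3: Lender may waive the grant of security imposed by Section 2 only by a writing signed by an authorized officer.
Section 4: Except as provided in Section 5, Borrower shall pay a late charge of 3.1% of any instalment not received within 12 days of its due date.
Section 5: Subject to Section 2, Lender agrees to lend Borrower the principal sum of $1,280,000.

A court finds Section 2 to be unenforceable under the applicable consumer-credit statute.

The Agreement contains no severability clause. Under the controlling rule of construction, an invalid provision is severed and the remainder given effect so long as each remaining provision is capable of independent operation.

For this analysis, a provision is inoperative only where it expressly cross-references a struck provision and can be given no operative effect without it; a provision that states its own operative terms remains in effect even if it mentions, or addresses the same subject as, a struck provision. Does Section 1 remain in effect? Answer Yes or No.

Yes

Section 2 is struck. Section 3 has no operative effect of its own apart from Section 2 and is therefore inoperative. Section 5 mentions Section 2 but its own obligation stands independently of Section 2, so Section 5 is not affected. With no severability clause, the stated default rule severs what cannot stand and enforces each remaining provision that can operate on its own. Section 1, Section 4, and Section 5 remain in effect. Section 1 is among the surviving provisions, so the answer is yes.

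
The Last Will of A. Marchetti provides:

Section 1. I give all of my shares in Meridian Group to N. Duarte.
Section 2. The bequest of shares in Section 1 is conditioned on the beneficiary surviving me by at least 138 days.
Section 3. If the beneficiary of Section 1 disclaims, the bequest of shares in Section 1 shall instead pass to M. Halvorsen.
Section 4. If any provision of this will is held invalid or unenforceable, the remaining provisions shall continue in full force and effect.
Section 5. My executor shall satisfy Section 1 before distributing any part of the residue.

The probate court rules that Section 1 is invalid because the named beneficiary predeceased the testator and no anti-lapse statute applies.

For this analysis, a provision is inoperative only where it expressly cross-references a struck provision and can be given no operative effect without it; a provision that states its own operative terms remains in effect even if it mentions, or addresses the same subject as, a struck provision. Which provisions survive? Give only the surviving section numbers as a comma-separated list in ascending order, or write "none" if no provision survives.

4

Section 1 is struck. Section 2 operates only by reference to Section 1, so it falls with Section 1. The only function of Section 3 is the alternative disposition for Section 1, so it cannot stand once Section 1 is removed. Section 5 operates only by reference to Section 1, so it falls with Section 1. Section 4 is a severability clause and preserves every provision that can still be given independent effect. Only Section 4 remains in effect.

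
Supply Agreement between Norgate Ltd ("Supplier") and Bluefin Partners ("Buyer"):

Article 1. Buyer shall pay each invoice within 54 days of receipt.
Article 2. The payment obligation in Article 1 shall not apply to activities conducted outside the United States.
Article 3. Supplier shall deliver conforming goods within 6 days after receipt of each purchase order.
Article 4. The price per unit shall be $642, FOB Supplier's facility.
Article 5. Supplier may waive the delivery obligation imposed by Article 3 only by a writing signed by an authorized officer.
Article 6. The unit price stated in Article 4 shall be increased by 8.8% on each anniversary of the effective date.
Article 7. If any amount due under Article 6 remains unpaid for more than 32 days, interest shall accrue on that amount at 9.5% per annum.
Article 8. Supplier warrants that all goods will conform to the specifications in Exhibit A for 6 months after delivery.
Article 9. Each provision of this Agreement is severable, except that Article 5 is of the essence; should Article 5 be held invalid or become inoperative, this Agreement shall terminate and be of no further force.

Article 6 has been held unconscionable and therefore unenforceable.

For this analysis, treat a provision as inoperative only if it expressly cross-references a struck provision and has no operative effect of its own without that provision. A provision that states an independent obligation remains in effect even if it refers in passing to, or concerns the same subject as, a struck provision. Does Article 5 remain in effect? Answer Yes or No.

Article 6 is struck. The whole of Article 7 is the default interest on the escalation of the unit price, defined by reference to Article 6, so Article 7 cannot stand once Article 6 is removed. Article 9 makes Article 5 an essential term, but Article 5 is unaffected, so the severability proviso in Article 9 preserves the remaining provisions. The provisions still in force are Article 1, Article 2, Article 3, Article 4, Article 5, Article 8, and Article 9. Article 5 is among the surviving provisions, so the answer is yes.

Yes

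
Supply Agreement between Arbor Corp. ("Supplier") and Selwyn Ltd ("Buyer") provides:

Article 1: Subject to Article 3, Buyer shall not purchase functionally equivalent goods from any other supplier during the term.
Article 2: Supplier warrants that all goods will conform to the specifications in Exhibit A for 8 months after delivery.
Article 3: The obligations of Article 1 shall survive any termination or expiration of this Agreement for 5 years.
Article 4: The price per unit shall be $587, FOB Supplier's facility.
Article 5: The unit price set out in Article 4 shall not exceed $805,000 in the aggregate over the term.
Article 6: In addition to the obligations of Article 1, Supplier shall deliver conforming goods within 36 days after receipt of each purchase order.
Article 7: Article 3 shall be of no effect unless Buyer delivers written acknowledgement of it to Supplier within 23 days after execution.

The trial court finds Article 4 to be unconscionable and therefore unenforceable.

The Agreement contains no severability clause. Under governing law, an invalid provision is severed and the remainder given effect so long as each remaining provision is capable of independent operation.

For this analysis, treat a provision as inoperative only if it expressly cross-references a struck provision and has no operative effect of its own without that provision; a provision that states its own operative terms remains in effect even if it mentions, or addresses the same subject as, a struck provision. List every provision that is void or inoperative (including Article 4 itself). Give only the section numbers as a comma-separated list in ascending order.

Article 4 is struck. Article 5 has no operative effect of its own apart from Article 4 and is therefore inoperative. With no severability clause, the stated default rule severs what cannot stand and enforces each remaining provision that can operate on its own. Article 1, Article 2, Article 3, Article 6, and Article 7 remain in effect.

4, 5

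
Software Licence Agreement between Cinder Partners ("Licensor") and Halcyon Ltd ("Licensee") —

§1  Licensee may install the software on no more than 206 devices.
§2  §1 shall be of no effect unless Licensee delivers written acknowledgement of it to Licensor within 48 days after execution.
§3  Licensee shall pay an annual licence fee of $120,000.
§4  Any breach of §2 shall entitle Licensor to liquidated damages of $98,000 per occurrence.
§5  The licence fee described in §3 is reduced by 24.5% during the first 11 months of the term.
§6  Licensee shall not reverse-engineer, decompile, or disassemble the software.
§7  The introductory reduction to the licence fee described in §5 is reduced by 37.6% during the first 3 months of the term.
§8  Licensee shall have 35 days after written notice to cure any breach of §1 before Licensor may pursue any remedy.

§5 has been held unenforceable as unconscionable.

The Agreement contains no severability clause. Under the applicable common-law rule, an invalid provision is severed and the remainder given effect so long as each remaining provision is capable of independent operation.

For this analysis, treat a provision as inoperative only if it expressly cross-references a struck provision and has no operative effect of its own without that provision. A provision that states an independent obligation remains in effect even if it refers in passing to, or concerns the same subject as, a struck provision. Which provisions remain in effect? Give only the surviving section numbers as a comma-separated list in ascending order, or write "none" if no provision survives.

§5 is struck. The whole of §7 is the introductory reduction to the introductory reduction to the licence fee, defined by reference to §5, so §7 cannot stand once §5 is removed. With no severability clause, the stated default rule severs what cannot stand and enforces each remaining provision that can operate on its own. §1, §2, §3, §4, §6, and §8 remain in effect.

1, 2, 3, 4, 6, 8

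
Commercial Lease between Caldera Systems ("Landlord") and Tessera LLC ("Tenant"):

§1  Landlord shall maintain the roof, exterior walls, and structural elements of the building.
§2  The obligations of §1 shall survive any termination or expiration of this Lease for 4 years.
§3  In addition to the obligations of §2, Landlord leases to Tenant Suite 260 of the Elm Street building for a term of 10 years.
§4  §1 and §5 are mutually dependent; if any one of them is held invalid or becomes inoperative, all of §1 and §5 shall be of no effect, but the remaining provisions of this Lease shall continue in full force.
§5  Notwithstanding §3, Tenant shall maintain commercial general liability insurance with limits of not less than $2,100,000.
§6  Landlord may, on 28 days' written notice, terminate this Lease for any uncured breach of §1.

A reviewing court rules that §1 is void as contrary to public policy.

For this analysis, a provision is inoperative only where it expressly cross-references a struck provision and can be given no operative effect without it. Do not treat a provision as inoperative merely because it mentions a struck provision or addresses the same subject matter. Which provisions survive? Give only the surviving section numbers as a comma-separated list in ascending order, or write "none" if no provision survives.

3, 4

§1 is struck. §2 merely fixes the survival period for §1; with §1 gone it has nothing to operate on and falls away. §6 operates only by reference to §1, so it falls with §1. Although §3 refers to §2, its operative terms do not depend on §2, so it remains in effect. §4 declares §1 and §5 mutually dependent; since one of them has fallen, all of them are of no effect. That brings down §5 as well. The remainder continues in force under §4. §3 and §4 remain in effect.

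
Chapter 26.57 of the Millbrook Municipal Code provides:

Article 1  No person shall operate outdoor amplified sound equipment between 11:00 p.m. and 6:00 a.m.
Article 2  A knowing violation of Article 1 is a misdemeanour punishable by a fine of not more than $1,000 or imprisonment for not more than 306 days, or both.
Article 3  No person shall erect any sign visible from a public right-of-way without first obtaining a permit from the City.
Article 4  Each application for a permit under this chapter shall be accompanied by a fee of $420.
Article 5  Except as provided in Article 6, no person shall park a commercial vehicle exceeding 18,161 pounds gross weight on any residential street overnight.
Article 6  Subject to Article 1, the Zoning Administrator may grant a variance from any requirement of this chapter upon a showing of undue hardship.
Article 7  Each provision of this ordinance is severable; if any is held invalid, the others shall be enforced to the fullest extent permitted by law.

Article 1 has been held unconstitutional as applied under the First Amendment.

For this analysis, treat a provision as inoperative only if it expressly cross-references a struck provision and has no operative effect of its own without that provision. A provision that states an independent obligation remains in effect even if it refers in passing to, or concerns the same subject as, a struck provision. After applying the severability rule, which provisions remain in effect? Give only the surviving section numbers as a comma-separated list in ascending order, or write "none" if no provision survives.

3, 4, 5, 6, 7

Article 1 is struck. Article 2 operates only by reference to Article 1, so it falls with Article 1. Although Article 6 refers to Article 1, its operative terms do not depend on Article 1, so it remains in effect. Under the severability clause in Article 7, the remaining provisions continue in force. Article 3, Article 4, Article 5, Article 6, and Article 7 remain in effect.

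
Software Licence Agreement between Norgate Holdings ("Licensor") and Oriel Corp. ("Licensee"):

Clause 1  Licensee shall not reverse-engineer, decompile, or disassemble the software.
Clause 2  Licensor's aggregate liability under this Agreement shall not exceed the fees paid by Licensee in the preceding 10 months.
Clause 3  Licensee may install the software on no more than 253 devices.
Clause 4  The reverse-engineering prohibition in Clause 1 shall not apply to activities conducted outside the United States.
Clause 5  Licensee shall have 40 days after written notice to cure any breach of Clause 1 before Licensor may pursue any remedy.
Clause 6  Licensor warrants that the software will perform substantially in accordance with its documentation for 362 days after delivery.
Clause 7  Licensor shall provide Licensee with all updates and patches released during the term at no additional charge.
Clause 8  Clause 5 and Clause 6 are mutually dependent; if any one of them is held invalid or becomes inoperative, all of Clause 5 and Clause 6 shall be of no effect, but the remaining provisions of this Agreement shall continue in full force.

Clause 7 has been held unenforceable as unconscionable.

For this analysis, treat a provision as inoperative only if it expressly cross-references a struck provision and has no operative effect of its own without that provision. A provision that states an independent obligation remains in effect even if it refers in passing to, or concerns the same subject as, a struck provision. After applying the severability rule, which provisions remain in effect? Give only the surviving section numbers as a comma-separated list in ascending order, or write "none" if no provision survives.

1, 2, 3, 4, 5, 6, 8

Clause 7 is struck. No other provision's operative terms depend on Clause 7. Clause 8 ties Clause 5 and Clause 6 together, but none of those is affected here; the remaining provisions continue in force under Clause 8. The provisions still in force are Clause 1, Clause 2, Clause 3, Clause 4, Clause 5, Clause 6, and Clause 8.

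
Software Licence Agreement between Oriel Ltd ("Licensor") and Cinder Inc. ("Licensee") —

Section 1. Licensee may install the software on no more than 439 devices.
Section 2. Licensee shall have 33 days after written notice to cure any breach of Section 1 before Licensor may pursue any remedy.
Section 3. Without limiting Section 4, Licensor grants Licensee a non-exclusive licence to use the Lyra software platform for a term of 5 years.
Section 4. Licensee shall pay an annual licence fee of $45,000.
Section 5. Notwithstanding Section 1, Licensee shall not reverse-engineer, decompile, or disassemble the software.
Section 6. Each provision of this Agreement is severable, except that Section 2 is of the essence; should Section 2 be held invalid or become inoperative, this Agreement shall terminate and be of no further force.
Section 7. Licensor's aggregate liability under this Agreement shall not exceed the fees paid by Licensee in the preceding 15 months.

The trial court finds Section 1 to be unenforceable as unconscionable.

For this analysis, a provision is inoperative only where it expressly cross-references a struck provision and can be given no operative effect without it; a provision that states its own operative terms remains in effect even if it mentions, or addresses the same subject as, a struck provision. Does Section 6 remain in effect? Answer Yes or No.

No

Section 1 is struck. Section 2 has no operative effect of its own apart from Section 1 and is therefore inoperative. Section 6 makes Section 2 an essential term, and Section 2 has been rendered inoperative by the cascade; under Section 6, the entire Agreement is therefore void. No provision of the Agreement survives. Section 6 is among the inoperative provisions, so the answer is no.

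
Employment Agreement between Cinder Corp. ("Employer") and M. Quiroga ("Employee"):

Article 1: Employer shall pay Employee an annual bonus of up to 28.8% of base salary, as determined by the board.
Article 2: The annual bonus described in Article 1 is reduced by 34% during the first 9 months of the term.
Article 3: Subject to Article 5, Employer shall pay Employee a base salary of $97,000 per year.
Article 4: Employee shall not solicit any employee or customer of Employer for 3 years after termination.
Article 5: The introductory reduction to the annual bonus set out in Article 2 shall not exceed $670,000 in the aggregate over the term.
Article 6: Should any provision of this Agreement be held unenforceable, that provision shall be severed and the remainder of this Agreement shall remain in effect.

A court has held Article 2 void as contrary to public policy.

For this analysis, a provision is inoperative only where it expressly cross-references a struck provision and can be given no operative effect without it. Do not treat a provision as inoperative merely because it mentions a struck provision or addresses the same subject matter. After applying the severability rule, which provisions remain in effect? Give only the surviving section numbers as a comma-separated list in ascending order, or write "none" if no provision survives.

1, 3, 4, 6

Article 2 is struck. Article 5 operates only by reference to Article 2, so it falls with Article 2. Although Article 3 refers to Article 5, its operative terms do not depend on Article 5, so it remains in effect. Under the severability clause in Article 6, the remaining provisions continue in force. Article 1, Article 3, Article 4, and Article 6 remain in effect.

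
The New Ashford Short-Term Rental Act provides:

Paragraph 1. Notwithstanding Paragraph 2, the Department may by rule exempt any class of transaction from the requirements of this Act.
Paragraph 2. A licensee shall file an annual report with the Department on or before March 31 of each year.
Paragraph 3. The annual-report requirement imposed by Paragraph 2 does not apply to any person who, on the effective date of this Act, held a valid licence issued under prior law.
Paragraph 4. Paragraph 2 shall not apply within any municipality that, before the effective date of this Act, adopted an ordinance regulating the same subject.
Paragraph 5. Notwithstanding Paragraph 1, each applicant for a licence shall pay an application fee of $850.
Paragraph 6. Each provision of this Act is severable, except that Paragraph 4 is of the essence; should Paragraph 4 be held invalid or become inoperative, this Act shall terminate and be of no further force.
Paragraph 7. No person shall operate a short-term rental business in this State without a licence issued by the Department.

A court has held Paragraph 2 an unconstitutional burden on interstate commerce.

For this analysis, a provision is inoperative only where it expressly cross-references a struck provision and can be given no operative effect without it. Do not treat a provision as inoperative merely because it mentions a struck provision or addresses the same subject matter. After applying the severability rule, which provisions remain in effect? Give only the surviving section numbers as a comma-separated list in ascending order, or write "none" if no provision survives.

Paragraph 2 is struck. Paragraph 3 merely fixes the grandfather exemption from Paragraph 2; with Paragraph 2 gone it has nothing to operate on and falls away. Paragraph 4 merely fixes the local-preemption carve-out from Paragraph 2; with Paragraph 2 gone it has nothing to operate on and falls away. Paragraph 6 makes Paragraph 4 an essential term, and Paragraph 4 has been rendered inoperative by the cascade; under Paragraph 6, the entire Act is therefore void. No provision of the Act survives.

none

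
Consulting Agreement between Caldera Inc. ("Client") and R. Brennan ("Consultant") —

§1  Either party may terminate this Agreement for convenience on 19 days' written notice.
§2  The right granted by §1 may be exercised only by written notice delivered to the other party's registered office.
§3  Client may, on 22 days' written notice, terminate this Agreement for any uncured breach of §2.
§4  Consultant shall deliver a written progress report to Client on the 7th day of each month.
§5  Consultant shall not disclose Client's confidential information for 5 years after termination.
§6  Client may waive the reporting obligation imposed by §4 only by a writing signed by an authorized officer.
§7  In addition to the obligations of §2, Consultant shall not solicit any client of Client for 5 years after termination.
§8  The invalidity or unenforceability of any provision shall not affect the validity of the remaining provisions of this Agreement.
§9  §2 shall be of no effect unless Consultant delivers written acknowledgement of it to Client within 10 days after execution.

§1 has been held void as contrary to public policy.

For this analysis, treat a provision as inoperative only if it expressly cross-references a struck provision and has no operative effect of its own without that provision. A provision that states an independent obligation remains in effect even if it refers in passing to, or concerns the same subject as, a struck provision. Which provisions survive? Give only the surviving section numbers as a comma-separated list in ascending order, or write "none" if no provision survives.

§1 is struck. §2 has no operative effect of its own apart from §1 and is therefore inoperative. The only function of §3 is the termination right for breach of §2, so it cannot stand once §2 is removed. The only function of §9 is the acknowledgement condition for §2, so it cannot stand once §2 is removed. §7 mentions §2 but its own obligation stands independently of §2, so §7 is not affected. §8 is a severability clause and preserves every provision that can still be given independent effect. That leaves §4, §5, §6, §7, and §8 in effect.

4, 5, 6, 7, 8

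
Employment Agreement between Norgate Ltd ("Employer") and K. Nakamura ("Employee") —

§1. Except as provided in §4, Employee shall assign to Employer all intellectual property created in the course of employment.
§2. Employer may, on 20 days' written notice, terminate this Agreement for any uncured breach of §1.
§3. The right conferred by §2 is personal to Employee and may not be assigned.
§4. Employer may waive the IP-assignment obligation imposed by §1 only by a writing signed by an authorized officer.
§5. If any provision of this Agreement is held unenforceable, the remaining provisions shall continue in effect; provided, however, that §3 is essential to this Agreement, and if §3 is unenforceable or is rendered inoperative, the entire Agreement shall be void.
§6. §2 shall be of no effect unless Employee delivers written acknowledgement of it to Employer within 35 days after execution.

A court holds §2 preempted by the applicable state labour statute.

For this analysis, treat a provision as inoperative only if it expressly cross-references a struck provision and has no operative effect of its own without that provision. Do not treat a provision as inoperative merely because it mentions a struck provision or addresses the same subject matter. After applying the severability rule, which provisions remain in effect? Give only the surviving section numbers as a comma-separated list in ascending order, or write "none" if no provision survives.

none

§2 is struck. §3 operates only by reference to §2, so it falls with §2. The only function of §6 is the acknowledgement condition for §2, so it cannot stand once §2 is removed. §5 makes §3 an essential term, and §3 has been rendered inoperative by the cascade; under §5, the entire Agreement is therefore void. No provision of the Agreement survives.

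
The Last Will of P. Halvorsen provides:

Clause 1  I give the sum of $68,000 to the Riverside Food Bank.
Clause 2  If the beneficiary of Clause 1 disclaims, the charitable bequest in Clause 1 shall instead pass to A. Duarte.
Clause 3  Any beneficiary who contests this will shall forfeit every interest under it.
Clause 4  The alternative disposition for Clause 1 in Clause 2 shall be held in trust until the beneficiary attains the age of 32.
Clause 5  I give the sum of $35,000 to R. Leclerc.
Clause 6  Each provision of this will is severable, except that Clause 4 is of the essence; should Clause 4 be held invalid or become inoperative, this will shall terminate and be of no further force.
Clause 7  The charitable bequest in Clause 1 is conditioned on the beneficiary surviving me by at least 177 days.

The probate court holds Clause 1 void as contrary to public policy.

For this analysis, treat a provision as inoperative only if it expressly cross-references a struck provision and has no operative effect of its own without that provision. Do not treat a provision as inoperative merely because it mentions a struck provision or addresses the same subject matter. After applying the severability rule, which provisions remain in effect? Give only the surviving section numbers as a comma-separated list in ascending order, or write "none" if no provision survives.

none

Clause 1 is struck. Clause 2 merely fixes the alternative disposition for Clause 1; with Clause 1 gone it has nothing to operate on and falls away. Clause 7 merely fixes the survivorship condition on Clause 1; with Clause 1 gone it has nothing to operate on and falls away. Clause 4 merely fixes the trust for Clause 2; with Clause 2 gone it has nothing to operate on and falls away. Clause 6 makes Clause 4 an essential term, and Clause 4 has been rendered inoperative by the cascade; under Clause 6, the entire will is therefore void. No provision of the will survives.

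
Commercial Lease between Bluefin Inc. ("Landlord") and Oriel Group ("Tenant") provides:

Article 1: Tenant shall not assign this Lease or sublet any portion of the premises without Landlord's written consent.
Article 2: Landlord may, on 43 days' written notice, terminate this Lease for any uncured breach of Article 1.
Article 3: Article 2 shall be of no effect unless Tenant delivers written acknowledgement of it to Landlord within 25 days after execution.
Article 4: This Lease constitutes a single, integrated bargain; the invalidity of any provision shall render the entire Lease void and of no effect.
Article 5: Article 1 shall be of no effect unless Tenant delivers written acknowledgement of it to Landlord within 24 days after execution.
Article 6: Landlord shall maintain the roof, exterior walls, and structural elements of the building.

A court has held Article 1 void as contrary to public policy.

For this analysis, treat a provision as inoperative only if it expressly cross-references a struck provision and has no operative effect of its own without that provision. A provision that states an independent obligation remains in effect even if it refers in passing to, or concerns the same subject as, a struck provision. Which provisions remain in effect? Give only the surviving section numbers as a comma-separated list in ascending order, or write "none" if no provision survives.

Article 1 is struck. Article 2 operates only by reference to Article 1, so it falls with Article 1. Article 5 has no operative effect of its own apart from Article 1 and is therefore inoperative. Article 3 has no operative effect of its own apart from Article 2 and is therefore inoperative. Article 4 provides that the Lease is not severable, so the invalidity of any one provision voids the entire Lease. No provision of the Lease survives.

none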